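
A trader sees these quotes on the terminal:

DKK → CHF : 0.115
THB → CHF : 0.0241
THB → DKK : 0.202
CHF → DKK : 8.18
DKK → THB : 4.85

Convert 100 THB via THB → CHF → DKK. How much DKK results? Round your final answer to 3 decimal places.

19.714

100 THB × 0.0241 = 2.41 CHF
2.41 CHF × 8.18 = 19.7138 DKK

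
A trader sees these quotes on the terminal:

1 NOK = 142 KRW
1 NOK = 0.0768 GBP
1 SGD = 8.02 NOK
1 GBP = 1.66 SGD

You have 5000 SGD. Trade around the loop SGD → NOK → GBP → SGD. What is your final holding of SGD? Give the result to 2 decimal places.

5000 SGD × 8.02 = 40100 NOK
40100 NOK × 0.0768 = 3079.68 GBP
3079.68 GBP × 1.66 = 5112.2688 SGD

5112.27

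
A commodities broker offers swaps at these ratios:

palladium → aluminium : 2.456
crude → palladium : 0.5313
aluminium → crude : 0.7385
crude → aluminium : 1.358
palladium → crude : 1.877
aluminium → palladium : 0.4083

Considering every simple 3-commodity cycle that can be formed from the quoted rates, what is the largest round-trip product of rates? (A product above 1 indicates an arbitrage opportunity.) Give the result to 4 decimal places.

aluminium→palladium→crude→aluminium: 0.4083 × 1.877 × 1.358 = 1.04074
aluminium→crude→palladium→aluminium: 0.7385 × 0.5313 × 2.456 = 0.96365
Maximum is aluminium→palladium→crude→aluminium at 1.0407; arbitrage exists.

1.0407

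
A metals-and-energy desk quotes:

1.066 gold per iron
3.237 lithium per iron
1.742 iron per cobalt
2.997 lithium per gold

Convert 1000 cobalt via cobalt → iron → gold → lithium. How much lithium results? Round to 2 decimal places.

1000 cobalt × 1.742 = 1742 iron
1742 iron × 1.066 = 1856.972 gold
1856.972 gold × 2.997 = 5565.345084 lithium

5565.35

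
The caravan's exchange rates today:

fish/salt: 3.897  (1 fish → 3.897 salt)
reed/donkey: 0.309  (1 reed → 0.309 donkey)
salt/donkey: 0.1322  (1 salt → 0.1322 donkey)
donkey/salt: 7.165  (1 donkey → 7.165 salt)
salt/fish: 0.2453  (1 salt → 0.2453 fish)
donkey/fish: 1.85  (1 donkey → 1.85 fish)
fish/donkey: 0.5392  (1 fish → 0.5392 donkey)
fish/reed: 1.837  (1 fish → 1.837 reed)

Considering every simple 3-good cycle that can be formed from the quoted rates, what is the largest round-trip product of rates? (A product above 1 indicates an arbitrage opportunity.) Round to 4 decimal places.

fish→reed→donkey→fish: 1.837 × 0.309 × 1.85 = 1.05012
fish→salt→donkey→fish: 3.897 × 0.1322 × 1.85 = 0.95309
fish→donkey→salt→fish: 0.5392 × 7.165 × 0.2453 = 0.94768
Maximum is fish→reed→donkey→fish at 1.0501; arbitrage exists.

1.0501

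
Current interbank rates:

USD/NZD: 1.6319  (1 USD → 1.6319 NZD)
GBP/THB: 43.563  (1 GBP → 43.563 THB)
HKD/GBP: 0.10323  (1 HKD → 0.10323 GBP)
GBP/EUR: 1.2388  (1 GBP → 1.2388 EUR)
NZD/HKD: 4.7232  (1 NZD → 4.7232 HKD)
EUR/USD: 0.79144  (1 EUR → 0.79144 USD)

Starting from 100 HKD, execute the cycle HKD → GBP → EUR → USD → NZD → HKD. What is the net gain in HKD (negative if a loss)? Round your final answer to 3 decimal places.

-21.989

100 HKD × 0.10323 = 10.323 GBP
10.323 GBP × 1.2388 = 12.7881324 EUR
12.7881324 EUR × 0.79144 = 10.121039506656 USD
10.121039506656 USD × 1.6319 = 16.5165243709119264 NZD
16.5165243709119264 NZD × 4.7232 = 78.01084790869121077248 HKD
Net change: 78.01084790869121077248 − 100 = -21.98915209130878922752 HKD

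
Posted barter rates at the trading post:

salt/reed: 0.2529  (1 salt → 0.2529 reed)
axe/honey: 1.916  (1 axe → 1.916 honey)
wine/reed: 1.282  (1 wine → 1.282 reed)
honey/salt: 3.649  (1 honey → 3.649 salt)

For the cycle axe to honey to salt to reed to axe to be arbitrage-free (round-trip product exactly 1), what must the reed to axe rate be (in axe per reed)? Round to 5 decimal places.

Known legs of the cycle: 1.916 × 3.649 × 0.2529 = 1.7681463036
For no arbitrage the full-cycle product must be 1, so the missing rate is 1 / 1.7681463036 ≈ 0.5655641.

0.56556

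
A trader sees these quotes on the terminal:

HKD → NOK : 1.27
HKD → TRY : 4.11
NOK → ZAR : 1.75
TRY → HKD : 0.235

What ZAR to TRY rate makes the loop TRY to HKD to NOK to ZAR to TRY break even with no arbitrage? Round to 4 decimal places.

Known legs of the cycle: 0.235 × 1.27 × 1.75 = 0.5222875
For no arbitrage the full-cycle product must be 1, so the missing rate is 1 / 0.5222875 ≈ 1.914654.

1.9147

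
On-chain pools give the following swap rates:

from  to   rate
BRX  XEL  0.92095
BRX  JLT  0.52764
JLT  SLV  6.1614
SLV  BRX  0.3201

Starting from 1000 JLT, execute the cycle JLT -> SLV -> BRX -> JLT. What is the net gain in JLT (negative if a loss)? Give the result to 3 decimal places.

1000 JLT × 6.1614 = 6161.4 SLV
6161.4 SLV × 0.3201 = 1972.26414 BRX
1972.26414 BRX × 0.52764 = 1040.6454508296 JLT
Net change: 1040.6454508296 − 1000 = 40.6454508296 JLT

40.645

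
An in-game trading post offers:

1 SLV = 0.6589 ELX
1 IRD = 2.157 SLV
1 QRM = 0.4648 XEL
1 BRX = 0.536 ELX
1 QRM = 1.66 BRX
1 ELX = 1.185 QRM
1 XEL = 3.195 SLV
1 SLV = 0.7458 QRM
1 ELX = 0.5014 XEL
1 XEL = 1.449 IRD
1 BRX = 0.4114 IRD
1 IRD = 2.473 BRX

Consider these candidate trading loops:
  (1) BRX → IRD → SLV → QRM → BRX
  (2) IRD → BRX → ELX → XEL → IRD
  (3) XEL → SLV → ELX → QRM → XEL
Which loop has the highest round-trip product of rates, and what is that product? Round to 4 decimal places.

1.1595

(1) 0.4114 × 2.157 × 0.7458 × 1.66 = 1.09861
(2) 2.473 × 0.536 × 0.5014 × 1.449 = 0.96303
(3) 3.195 × 0.6589 × 1.185 × 0.4648 = 1.15951
Highest is cycle (3) at 1.1595 (>1, arbitrage).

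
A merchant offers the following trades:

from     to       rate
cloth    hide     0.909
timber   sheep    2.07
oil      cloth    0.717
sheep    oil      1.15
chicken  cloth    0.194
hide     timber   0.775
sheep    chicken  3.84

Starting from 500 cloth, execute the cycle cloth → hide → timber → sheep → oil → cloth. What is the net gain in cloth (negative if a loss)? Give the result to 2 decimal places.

500 cloth × 0.909 = 454.5 hide
454.5 hide × 0.775 = 352.2375 timber
352.2375 timber × 2.07 = 729.131625 sheep
729.131625 sheep × 1.15 = 838.50136875 oil
838.50136875 oil × 0.717 = 601.20548139375 cloth
Net change: 601.20548139375 − 500 = 101.20548139375 cloth

101.21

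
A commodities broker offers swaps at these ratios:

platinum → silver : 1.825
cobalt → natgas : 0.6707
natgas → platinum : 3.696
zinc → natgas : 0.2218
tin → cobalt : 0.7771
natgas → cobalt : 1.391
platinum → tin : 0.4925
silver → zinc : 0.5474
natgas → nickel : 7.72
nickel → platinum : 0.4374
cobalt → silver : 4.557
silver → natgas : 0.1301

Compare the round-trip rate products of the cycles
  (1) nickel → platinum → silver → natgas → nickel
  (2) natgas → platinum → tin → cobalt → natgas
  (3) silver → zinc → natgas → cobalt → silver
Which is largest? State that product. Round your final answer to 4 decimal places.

0.9487

(1) 0.4374 × 1.825 × 0.1301 × 7.72 = 0.80174
(2) 3.696 × 0.4925 × 0.7771 × 0.6707 = 0.94873
(3) 0.5474 × 0.2218 × 1.391 × 4.557 = 0.76961
Highest is cycle (2) at 0.9487 (≤1, no arbitrage).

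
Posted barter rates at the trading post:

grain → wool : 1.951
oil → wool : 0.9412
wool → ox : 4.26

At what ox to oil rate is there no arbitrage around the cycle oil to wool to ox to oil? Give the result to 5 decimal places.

0.24941

Known legs of the cycle: 0.9412 × 4.26 = 4.009512
For no arbitrage the full-cycle product must be 1, so the missing rate is 1 / 4.009512 ≈ 0.2494069.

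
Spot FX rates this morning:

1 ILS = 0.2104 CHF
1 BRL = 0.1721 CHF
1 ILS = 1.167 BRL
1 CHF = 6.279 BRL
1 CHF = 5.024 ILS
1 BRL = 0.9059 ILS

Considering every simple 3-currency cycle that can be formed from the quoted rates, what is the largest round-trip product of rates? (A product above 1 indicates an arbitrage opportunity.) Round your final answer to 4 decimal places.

1.1968

CHF→BRL→ILS→CHF: 6.279 × 0.9059 × 0.2104 = 1.19679
CHF→ILS→BRL→CHF: 5.024 × 1.167 × 0.1721 = 1.00902
Maximum is CHF→BRL→ILS→CHF at 1.1968; arbitrage exists.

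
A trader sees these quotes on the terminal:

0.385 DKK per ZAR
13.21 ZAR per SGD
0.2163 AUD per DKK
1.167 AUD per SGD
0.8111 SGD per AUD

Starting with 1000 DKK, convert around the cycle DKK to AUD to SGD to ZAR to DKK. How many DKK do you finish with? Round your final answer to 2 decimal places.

892.27

1000 DKK × 0.2163 = 216.3 AUD
216.3 AUD × 0.8111 = 175.44093 SGD
175.44093 SGD × 13.21 = 2317.5746853 ZAR
2317.5746853 ZAR × 0.385 = 892.2662538405 DKK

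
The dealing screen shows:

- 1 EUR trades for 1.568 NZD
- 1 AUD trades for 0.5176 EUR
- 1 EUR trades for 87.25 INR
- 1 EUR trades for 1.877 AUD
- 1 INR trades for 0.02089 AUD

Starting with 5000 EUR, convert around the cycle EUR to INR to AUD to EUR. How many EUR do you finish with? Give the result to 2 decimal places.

4717.02

5000 EUR × 87.25 = 436250 INR
436250 INR × 0.02089 = 9113.2625 AUD
9113.2625 AUD × 0.5176 = 4717.02467 EUR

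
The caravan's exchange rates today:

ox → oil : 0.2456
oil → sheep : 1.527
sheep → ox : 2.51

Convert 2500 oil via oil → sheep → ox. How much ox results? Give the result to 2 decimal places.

9581.93

2500 oil × 1.527 = 3817.5 sheep
3817.5 sheep × 2.51 = 9581.925 ox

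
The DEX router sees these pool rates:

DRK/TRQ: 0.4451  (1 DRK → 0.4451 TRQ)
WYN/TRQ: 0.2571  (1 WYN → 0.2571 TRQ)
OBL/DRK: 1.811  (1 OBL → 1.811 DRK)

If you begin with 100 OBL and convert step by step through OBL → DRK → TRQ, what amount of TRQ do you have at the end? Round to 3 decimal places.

80.608

100 OBL × 1.811 = 181.1 DRK
181.1 DRK × 0.4451 = 80.60761 TRQ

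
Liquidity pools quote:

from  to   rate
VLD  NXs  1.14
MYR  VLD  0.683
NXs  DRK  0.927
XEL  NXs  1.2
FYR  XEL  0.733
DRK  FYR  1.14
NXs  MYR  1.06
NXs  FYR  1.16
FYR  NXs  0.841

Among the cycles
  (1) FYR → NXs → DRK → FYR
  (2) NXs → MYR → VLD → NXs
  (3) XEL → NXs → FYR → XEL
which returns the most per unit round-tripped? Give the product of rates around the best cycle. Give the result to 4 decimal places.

(1) 0.841 × 0.927 × 1.14 = 0.88875
(2) 1.06 × 0.683 × 1.14 = 0.82534
(3) 1.2 × 1.16 × 0.733 = 1.02034
Highest is cycle (3) at 1.0203 (>1, arbitrage).

1.0203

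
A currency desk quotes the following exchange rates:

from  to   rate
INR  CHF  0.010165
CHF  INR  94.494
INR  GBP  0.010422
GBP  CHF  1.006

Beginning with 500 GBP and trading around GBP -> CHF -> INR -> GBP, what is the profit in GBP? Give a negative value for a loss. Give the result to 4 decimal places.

-4.6373

500 GBP × 1.006 = 503 CHF
503 CHF × 94.494 = 47530.482 INR
47530.482 INR × 0.010422 = 495.362683404 GBP
Net change: 495.362683404 − 500 = -4.637316596 GBP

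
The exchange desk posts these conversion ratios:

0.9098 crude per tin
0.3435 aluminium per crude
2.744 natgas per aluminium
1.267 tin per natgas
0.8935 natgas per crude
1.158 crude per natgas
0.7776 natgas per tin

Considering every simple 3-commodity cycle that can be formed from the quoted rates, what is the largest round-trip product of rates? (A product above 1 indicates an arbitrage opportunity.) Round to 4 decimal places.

aluminium→natgas→crude→aluminium: 2.744 × 1.158 × 0.3435 = 1.09149
tin→crude→natgas→tin: 0.9098 × 0.8935 × 1.267 = 1.02995
Maximum is aluminium→natgas→crude→aluminium at 1.0915; arbitrage exists.

1.0915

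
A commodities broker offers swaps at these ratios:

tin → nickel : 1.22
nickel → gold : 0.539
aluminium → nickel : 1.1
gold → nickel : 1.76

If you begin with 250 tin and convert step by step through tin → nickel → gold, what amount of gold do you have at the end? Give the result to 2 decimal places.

164.40

250 tin × 1.22 = 305 nickel
305 nickel × 0.539 = 164.395 gold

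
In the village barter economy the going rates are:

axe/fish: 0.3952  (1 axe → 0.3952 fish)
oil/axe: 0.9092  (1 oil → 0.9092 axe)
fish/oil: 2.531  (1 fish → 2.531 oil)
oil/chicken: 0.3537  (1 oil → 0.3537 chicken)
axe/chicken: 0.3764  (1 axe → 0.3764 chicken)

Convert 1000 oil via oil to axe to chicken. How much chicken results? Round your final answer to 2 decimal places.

342.22

1000 oil × 0.9092 = 909.2 axe
909.2 axe × 0.3764 = 342.22288 chicken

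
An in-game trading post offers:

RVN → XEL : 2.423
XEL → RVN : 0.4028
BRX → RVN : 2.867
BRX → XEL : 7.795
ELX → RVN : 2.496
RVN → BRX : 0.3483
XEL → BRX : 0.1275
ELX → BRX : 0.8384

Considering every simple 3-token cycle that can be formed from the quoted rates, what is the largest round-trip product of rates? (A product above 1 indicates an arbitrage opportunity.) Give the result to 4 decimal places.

XEL→RVN→BRX→XEL: 0.4028 × 0.3483 × 7.795 = 1.09360
XEL→BRX→RVN→XEL: 0.1275 × 2.867 × 2.423 = 0.88571
Maximum is XEL→RVN→BRX→XEL at 1.0936; arbitrage exists.

1.0936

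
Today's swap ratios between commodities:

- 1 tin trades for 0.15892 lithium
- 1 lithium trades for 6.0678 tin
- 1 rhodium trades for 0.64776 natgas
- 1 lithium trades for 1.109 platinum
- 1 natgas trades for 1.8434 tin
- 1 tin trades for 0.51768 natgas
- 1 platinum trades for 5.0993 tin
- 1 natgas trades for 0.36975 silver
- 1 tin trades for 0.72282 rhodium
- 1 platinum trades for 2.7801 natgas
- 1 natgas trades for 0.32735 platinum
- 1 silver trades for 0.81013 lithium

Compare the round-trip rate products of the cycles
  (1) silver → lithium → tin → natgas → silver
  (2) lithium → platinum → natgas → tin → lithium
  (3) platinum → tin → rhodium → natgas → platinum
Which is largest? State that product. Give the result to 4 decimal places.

0.9409

(1) 0.81013 × 6.0678 × 0.51768 × 0.36975 = 0.94093
(2) 1.109 × 2.7801 × 1.8434 × 0.15892 = 0.90321
(3) 5.0993 × 0.72282 × 0.64776 × 0.32735 = 0.78157
Highest is cycle (1) at 0.9409 (≤1, no arbitrage).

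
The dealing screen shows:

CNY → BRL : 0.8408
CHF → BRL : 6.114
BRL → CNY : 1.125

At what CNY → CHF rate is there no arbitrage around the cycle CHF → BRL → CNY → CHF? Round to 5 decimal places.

Known legs of the cycle: 6.114 × 1.125 = 6.87825
For no arbitrage the full-cycle product must be 1, so the missing rate is 1 / 6.87825 ≈ 0.1453858.

0.14539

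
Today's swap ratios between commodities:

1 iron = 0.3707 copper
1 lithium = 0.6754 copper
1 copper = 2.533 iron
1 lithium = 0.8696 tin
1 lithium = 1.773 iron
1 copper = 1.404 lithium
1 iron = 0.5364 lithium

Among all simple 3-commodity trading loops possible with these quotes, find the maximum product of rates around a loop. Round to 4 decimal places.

lithium→iron→copper→lithium: 1.773 × 0.3707 × 1.404 = 0.92278
lithium→copper→iron→lithium: 0.6754 × 2.533 × 0.5364 = 0.91767
Maximum is lithium→iron→copper→lithium at 0.9228; no arbitrage — every cycle loses value.

0.9228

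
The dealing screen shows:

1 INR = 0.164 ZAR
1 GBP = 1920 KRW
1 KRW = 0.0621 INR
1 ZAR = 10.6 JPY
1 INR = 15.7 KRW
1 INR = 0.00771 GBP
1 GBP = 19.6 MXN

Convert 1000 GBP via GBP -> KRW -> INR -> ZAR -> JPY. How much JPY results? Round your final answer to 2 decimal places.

1000 GBP × 1920 = 1920000 KRW
1920000 KRW × 0.0621 = 119232 INR
119232 INR × 0.164 = 19554.048 ZAR
19554.048 ZAR × 10.6 = 207272.9088 JPY

207272.91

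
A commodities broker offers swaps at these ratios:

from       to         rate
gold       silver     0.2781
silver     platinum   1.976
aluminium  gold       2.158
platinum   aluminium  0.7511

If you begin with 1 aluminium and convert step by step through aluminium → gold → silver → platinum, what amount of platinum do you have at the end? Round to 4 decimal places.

1.1859

1 aluminium × 2.158 = 2.158 gold
2.158 gold × 0.2781 = 0.6001398 silver
0.6001398 silver × 1.976 = 1.1858762448 platinum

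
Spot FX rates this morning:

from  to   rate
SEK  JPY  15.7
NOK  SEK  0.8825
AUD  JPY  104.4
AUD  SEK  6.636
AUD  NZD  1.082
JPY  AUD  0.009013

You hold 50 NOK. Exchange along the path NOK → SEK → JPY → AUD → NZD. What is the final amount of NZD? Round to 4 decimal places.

50 NOK × 0.8825 = 44.125 SEK
44.125 SEK × 15.7 = 692.7625 JPY
692.7625 JPY × 0.009013 = 6.2438684125 AUD
6.2438684125 AUD × 1.082 = 6.755865622325 NZD

6.7559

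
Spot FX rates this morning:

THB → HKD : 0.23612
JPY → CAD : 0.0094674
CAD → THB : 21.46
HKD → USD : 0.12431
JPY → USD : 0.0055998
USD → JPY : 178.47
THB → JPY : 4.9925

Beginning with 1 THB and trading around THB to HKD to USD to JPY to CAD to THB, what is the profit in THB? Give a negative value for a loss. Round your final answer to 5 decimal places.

1 THB × 0.23612 = 0.23612 HKD
0.23612 HKD × 0.12431 = 0.0293520772 USD
0.0293520772 USD × 178.47 = 5.238465217884 JPY
5.238465217884 JPY × 0.0094674 = 0.0495946456037949816 CAD
0.0495946456037949816 CAD × 21.46 = 1.064301094657440305136 THB
Net change: 1.064301094657440305136 − 1 = 0.064301094657440305136 THB

0.06430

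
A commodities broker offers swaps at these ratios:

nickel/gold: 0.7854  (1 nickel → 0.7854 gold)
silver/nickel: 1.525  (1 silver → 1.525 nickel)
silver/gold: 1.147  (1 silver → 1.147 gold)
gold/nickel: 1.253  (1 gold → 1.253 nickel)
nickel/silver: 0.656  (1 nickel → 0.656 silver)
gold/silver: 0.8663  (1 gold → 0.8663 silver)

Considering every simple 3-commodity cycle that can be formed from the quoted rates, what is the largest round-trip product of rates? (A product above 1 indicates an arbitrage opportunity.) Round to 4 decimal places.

silver→nickel→gold→silver: 1.525 × 0.7854 × 0.8663 = 1.03760
silver→gold→nickel→silver: 1.147 × 1.253 × 0.656 = 0.94280
Maximum is silver→nickel→gold→silver at 1.0376; arbitrage exists.

1.0376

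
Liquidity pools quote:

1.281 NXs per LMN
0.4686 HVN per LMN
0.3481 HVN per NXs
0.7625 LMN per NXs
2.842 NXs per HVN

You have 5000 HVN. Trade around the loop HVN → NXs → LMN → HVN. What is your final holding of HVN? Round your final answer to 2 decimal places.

5077.34

5000 HVN × 2.842 = 14210 NXs
14210 NXs × 0.7625 = 10835.125 LMN
10835.125 LMN × 0.4686 = 5077.339575 HVN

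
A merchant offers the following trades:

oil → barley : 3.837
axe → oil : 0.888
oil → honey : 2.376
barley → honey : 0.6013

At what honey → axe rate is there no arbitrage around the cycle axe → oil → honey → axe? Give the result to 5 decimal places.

Known legs of the cycle: 0.888 × 2.376 = 2.109888
For no arbitrage the full-cycle product must be 1, so the missing rate is 1 / 2.109888 ≈ 0.4739588.

0.47396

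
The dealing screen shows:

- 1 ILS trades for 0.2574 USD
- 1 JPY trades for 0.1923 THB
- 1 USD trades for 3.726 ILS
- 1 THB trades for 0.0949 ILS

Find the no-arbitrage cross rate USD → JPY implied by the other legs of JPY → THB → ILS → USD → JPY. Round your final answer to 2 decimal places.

212.89

Known legs of the cycle: 0.1923 × 0.0949 × 0.2574 = 0.004697362098
For no arbitrage the full-cycle product must be 1, so the missing rate is 1 / 0.004697362098 ≈ 212.8854.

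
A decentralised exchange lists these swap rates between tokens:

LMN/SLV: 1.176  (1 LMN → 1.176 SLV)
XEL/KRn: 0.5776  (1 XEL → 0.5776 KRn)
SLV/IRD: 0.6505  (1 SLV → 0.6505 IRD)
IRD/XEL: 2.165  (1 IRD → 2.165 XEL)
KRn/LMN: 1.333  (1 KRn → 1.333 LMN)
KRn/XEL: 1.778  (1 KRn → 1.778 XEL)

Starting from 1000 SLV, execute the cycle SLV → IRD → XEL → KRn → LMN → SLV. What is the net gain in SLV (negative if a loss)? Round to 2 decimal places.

1000 SLV × 0.6505 = 650.5 IRD
650.5 IRD × 2.165 = 1408.3325 XEL
1408.3325 XEL × 0.5776 = 813.452852 KRn
813.452852 KRn × 1.333 = 1084.332651716 LMN
1084.332651716 LMN × 1.176 = 1275.175198418016 SLV
Net change: 1275.175198418016 − 1000 = 275.175198418016 SLV

275.18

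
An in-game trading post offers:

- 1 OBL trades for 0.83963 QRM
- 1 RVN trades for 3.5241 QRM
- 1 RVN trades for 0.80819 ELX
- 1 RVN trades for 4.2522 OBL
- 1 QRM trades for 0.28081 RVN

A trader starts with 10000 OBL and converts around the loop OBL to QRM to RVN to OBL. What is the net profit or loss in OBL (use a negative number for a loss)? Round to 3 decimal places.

25.688

10000 OBL × 0.83963 = 8396.3 QRM
8396.3 QRM × 0.28081 = 2357.765003 RVN
2357.765003 RVN × 4.2522 = 10025.6883457566 OBL
Net change: 10025.6883457566 − 10000 = 25.6883457566 OBL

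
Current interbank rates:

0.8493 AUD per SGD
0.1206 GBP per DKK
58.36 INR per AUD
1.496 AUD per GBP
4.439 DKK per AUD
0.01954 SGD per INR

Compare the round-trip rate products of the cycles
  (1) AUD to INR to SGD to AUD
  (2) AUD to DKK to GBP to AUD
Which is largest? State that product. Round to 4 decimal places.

(1) 58.36 × 0.01954 × 0.8493 = 0.96850
(2) 4.439 × 0.1206 × 1.496 = 0.80087
Highest is cycle (1) at 0.9685 (≤1, no arbitrage).

0.9685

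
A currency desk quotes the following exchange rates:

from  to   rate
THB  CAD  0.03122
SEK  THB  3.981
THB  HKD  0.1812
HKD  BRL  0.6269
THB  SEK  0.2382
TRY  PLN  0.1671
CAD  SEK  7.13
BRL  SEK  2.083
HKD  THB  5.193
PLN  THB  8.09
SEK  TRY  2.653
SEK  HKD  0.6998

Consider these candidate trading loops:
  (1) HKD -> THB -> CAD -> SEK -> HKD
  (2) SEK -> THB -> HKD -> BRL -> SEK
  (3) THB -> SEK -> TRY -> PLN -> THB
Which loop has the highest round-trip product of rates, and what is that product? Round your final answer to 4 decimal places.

0.9420

(1) 5.193 × 0.03122 × 7.13 × 0.6998 = 0.80894
(2) 3.981 × 0.1812 × 0.6269 × 2.083 = 0.94197
(3) 0.2382 × 2.653 × 0.1671 × 8.09 = 0.85429
Highest is cycle (2) at 0.9420 (≤1, no arbitrage).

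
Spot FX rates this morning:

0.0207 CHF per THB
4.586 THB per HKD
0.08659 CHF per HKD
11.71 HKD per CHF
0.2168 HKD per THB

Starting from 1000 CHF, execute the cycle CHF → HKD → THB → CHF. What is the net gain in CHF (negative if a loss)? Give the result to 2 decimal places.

1000 CHF × 11.71 = 11710 HKD
11710 HKD × 4.586 = 53702.06 THB
53702.06 THB × 0.0207 = 1111.632642 CHF
Net change: 1111.632642 − 1000 = 111.632642 CHF

111.63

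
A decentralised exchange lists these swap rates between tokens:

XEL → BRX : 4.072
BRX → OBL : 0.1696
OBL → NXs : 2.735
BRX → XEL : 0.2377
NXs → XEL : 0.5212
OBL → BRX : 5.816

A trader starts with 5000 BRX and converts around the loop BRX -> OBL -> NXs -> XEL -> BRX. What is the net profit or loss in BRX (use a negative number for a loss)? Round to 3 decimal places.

5000 BRX × 0.1696 = 848 OBL
848 OBL × 2.735 = 2319.28 NXs
2319.28 NXs × 0.5212 = 1208.808736 XEL
1208.808736 XEL × 4.072 = 4922.269172992 BRX
Net change: 4922.269172992 − 5000 = -77.730827008 BRX

-77.731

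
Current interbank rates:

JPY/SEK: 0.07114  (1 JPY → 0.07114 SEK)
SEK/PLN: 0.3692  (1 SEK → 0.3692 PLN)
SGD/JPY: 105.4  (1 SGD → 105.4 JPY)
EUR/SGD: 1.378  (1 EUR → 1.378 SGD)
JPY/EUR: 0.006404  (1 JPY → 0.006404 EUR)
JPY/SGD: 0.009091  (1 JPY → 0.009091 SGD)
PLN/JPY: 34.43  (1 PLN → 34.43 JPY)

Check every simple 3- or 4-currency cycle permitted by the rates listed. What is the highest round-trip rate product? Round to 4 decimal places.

SGD→JPY→EUR→SGD: 105.4 × 0.006404 × 1.378 = 0.93012
SEK→PLN→JPY→SEK: 0.3692 × 34.43 × 0.07114 = 0.90430
Maximum is SGD→JPY→EUR→SGD at 0.9301; no arbitrage — every cycle loses value.

0.9301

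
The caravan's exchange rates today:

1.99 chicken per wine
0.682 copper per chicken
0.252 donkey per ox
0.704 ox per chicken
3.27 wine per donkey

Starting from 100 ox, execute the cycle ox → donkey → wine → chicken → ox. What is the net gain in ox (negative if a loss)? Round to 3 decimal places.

100 ox × 0.252 = 25.2 donkey
25.2 donkey × 3.27 = 82.404 wine
82.404 wine × 1.99 = 163.98396 chicken
163.98396 chicken × 0.704 = 115.44470784 ox
Net change: 115.44470784 − 100 = 15.44470784 ox

15.445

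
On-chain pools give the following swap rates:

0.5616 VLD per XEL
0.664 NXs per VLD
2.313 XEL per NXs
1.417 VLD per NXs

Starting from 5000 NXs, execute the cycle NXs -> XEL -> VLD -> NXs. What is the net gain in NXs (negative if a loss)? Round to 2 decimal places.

5000 NXs × 2.313 = 11565 XEL
11565 XEL × 0.5616 = 6494.904 VLD
6494.904 VLD × 0.664 = 4312.616256 NXs
Net change: 4312.616256 − 5000 = -687.383744 NXs

-687.38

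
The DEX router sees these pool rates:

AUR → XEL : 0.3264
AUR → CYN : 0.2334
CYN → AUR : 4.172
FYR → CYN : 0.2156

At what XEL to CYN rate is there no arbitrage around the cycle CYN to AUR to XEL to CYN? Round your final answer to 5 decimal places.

0.73435

Known legs of the cycle: 4.172 × 0.3264 = 1.3617408
For no arbitrage the full-cycle product must be 1, so the missing rate is 1 / 1.3617408 ≈ 0.7343541.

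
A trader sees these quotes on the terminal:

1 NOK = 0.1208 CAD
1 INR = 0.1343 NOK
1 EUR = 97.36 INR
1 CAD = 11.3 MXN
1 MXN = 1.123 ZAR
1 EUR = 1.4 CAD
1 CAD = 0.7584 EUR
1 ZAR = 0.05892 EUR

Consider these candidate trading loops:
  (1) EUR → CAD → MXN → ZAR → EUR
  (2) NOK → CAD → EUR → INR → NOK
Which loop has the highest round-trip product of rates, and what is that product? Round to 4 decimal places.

1.1979

(1) 1.4 × 11.3 × 1.123 × 0.05892 = 1.04676
(2) 0.1208 × 0.7584 × 97.36 × 0.1343 = 1.19790
Highest is cycle (2) at 1.1979 (>1, arbitrage).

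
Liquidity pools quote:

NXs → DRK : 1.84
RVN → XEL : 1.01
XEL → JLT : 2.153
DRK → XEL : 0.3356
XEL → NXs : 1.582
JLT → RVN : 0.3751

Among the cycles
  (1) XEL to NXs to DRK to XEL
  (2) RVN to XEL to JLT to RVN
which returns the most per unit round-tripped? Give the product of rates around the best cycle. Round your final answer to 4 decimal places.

0.9769

(1) 1.582 × 1.84 × 0.3356 = 0.97689
(2) 1.01 × 2.153 × 0.3751 = 0.81567
Highest is cycle (1) at 0.9769 (≤1, no arbitrage).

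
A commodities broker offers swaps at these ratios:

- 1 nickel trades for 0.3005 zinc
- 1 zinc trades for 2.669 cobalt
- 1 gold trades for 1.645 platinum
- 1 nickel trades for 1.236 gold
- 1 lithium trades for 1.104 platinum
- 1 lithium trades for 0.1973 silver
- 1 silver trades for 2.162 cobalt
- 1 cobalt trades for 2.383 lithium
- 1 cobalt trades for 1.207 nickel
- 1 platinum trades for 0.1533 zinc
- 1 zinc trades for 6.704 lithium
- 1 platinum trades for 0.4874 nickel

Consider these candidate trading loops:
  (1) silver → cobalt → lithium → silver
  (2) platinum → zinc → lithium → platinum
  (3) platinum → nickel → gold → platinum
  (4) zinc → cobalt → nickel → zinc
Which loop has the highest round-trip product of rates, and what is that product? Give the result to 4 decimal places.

(1) 2.162 × 2.383 × 0.1973 = 1.01650
(2) 0.1533 × 6.704 × 1.104 = 1.13461
(3) 0.4874 × 1.236 × 1.645 = 0.99099
(4) 2.669 × 1.207 × 0.3005 = 0.96806
Highest is cycle (2) at 1.1346 (>1, arbitrage).

1.1346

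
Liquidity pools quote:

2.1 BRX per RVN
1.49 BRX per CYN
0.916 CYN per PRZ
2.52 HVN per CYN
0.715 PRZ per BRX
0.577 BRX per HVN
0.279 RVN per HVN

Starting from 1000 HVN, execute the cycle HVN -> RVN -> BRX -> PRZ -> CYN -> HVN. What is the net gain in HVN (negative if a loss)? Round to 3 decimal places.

-33.002

1000 HVN × 0.279 = 279 RVN
279 RVN × 2.1 = 585.9 BRX
585.9 BRX × 0.715 = 418.9185 PRZ
418.9185 PRZ × 0.916 = 383.729346 CYN
383.729346 CYN × 2.52 = 966.99795192 HVN
Net change: 966.99795192 − 1000 = -33.00204808 HVN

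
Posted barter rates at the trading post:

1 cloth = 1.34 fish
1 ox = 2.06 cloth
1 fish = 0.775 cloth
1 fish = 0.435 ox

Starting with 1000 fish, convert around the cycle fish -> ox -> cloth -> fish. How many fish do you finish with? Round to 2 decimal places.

1000 fish × 0.435 = 435 ox
435 ox × 2.06 = 896.1 cloth
896.1 cloth × 1.34 = 1200.774 fish

1200.77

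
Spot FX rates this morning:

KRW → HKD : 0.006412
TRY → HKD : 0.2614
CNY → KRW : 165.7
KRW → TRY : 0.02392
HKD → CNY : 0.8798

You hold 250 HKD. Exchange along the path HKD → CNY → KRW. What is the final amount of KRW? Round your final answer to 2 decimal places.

36445.72

250 HKD × 0.8798 = 219.95 CNY
219.95 CNY × 165.7 = 36445.715 KRW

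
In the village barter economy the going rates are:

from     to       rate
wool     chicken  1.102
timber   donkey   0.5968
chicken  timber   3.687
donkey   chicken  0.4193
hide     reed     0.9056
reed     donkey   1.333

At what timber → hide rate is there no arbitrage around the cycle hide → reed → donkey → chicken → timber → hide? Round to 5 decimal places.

0.53584

Known legs of the cycle: 0.9056 × 1.333 × 0.4193 × 3.687 = 1.86622740775968
For no arbitrage the full-cycle product must be 1, so the missing rate is 1 / 1.86622740775968 ≈ 0.5358404.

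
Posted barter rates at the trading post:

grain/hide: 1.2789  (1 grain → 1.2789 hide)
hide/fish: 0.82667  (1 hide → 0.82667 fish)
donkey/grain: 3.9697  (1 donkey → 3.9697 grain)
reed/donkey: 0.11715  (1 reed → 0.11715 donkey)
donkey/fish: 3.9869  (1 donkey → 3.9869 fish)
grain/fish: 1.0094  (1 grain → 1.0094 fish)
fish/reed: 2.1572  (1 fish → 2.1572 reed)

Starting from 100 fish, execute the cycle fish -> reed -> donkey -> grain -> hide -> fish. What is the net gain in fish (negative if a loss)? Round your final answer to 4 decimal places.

100 fish × 2.1572 = 215.72 reed
215.72 reed × 0.11715 = 25.271598 donkey
25.271598 donkey × 3.9697 = 100.3206625806 grain
100.3206625806 grain × 1.2789 = 128.30009537432934 hide
128.30009537432934 hide × 0.82667 = 106.0618398430968354978 fish
Net change: 106.0618398430968354978 − 100 = 6.0618398430968354978 fish

6.0618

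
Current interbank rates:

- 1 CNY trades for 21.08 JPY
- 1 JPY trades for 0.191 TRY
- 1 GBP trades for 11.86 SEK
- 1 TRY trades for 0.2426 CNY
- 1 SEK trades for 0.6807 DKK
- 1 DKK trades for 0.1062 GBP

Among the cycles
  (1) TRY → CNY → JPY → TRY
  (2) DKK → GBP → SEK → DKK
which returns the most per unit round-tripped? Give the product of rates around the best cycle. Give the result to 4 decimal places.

(1) 0.2426 × 21.08 × 0.191 = 0.97678
(2) 0.1062 × 11.86 × 0.6807 = 0.85736
Highest is cycle (1) at 0.9768 (≤1, no arbitrage).

0.9768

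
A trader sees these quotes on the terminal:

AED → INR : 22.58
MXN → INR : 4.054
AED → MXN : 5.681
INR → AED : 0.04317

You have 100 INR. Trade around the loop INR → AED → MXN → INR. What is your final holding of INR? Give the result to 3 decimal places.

99.424

100 INR × 0.04317 = 4.317 AED
4.317 AED × 5.681 = 24.524877 MXN
24.524877 MXN × 4.054 = 99.423851358 INR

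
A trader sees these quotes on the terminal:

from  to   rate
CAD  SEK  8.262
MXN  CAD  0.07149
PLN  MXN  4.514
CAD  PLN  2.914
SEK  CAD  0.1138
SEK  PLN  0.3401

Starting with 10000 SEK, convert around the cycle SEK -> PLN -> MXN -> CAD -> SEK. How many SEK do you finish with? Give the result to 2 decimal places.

10000 SEK × 0.3401 = 3401 PLN
3401 PLN × 4.514 = 15352.114 MXN
15352.114 MXN × 0.07149 = 1097.52262986 CAD
1097.52262986 CAD × 8.262 = 9067.73196790332 SEK

9067.73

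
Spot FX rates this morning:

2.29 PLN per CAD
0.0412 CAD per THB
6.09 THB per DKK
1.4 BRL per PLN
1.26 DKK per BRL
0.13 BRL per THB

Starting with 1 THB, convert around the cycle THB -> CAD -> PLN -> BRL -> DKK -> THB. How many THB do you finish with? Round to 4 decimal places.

1.0136

1 THB × 0.0412 = 0.0412 CAD
0.0412 CAD × 2.29 = 0.094348 PLN
0.094348 PLN × 1.4 = 0.1320872 BRL
0.1320872 BRL × 1.26 = 0.166429872 DKK
0.166429872 DKK × 6.09 = 1.01355792048 THB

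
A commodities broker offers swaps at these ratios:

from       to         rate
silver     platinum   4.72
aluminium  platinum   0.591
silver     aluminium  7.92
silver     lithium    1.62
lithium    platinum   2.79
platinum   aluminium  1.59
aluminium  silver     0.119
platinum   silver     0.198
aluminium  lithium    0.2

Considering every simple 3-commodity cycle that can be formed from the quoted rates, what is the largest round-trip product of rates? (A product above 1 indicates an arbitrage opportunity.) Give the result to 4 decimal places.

silver→aluminium→platinum→silver: 7.92 × 0.591 × 0.198 = 0.92678
silver→lithium→platinum→silver: 1.62 × 2.79 × 0.198 = 0.89492
silver→platinum→aluminium→silver: 4.72 × 1.59 × 0.119 = 0.89307
lithium→platinum→aluminium→lithium: 2.79 × 1.59 × 0.2 = 0.88722
Maximum is silver→aluminium→platinum→silver at 0.9268; no arbitrage — every cycle loses value.

0.9268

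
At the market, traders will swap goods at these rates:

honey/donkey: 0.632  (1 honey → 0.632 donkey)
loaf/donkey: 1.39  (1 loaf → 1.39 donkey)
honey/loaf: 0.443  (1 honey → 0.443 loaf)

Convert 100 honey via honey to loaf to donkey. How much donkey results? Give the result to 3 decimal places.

61.577

100 honey × 0.443 = 44.3 loaf
44.3 loaf × 1.39 = 61.577 donkey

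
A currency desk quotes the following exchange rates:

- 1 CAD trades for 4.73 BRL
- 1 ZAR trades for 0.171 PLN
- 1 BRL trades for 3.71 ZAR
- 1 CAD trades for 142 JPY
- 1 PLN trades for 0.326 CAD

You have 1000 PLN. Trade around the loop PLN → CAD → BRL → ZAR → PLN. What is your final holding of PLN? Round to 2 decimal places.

1000 PLN × 0.326 = 326 CAD
326 CAD × 4.73 = 1541.98 BRL
1541.98 BRL × 3.71 = 5720.7458 ZAR
5720.7458 ZAR × 0.171 = 978.2475318 PLN

978.25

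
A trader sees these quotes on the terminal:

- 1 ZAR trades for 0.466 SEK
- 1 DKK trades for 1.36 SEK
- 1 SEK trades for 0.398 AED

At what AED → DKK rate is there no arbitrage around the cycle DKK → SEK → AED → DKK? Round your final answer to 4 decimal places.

1.8475

Known legs of the cycle: 1.36 × 0.398 = 0.54128
For no arbitrage the full-cycle product must be 1, so the missing rate is 1 / 0.54128 ≈ 1.847473.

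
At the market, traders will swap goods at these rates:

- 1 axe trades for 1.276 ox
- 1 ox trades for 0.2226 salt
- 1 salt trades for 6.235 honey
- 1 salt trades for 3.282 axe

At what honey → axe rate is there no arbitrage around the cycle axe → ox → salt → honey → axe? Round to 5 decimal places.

Known legs of the cycle: 1.276 × 0.2226 × 6.235 = 1.770974436
For no arbitrage the full-cycle product must be 1, so the missing rate is 1 / 1.770974436 ≈ 0.5646609.

0.56466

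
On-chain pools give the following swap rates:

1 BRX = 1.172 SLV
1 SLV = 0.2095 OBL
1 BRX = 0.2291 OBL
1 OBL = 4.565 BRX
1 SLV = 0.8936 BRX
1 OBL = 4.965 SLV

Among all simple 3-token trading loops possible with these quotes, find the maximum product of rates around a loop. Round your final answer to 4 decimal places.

1.1209

OBL→BRX→SLV→OBL: 4.565 × 1.172 × 0.2095 = 1.12086
OBL→SLV→BRX→OBL: 4.965 × 0.8936 × 0.2291 = 1.01645
Maximum is OBL→BRX→SLV→OBL at 1.1209; arbitrage exists.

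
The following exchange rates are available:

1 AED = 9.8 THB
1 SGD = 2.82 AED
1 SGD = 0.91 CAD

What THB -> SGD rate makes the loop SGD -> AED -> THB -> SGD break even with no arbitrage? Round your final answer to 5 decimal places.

Known legs of the cycle: 2.82 × 9.8 = 27.636
For no arbitrage the full-cycle product must be 1, so the missing rate is 1 / 27.636 ≈ 0.0361847.

0.03618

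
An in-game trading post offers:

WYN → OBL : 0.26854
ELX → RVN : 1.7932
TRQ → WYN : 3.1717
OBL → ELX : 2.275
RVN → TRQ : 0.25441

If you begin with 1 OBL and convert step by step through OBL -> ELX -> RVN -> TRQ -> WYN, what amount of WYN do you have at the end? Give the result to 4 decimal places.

3.2918

1 OBL × 2.275 = 2.275 ELX
2.275 ELX × 1.7932 = 4.07953 RVN
4.07953 RVN × 0.25441 = 1.0378732273 TRQ
1.0378732273 TRQ × 3.1717 = 3.29182251502741 WYN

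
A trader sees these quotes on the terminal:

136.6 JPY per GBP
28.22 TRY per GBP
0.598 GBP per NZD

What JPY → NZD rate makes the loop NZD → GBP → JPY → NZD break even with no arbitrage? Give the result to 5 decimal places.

Known legs of the cycle: 0.598 × 136.6 = 81.6868
For no arbitrage the full-cycle product must be 1, so the missing rate is 1 / 81.6868 ≈ 0.0122419.

0.01224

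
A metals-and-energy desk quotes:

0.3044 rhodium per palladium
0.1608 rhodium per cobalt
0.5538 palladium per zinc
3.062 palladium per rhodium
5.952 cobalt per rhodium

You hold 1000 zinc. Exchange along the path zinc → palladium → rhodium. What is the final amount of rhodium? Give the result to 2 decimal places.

168.58

1000 zinc × 0.5538 = 553.8 palladium
553.8 palladium × 0.3044 = 168.57672 rhodium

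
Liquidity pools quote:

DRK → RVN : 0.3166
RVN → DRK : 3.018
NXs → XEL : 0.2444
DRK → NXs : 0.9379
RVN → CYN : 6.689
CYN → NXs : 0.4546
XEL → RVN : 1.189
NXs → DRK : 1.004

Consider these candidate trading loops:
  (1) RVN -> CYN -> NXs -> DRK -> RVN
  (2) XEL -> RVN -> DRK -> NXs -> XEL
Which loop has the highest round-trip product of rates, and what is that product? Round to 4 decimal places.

0.9666

(1) 6.689 × 0.4546 × 1.004 × 0.3166 = 0.96657
(2) 1.189 × 3.018 × 0.9379 × 0.2444 = 0.82254
Highest is cycle (1) at 0.9666 (≤1, no arbitrage).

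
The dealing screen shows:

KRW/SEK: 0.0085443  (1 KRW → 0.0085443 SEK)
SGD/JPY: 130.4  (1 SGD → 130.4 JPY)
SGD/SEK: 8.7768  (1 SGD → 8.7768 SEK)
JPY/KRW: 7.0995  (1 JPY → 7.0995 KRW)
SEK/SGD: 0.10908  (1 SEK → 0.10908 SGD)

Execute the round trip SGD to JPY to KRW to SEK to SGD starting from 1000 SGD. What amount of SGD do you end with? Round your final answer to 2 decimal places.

1000 SGD × 130.4 = 130400 JPY
130400 JPY × 7.0995 = 925774.8 KRW
925774.8 KRW × 0.0085443 = 7910.09762364 SEK
7910.09762364 SEK × 0.10908 = 862.8334487866512 SGD

862.83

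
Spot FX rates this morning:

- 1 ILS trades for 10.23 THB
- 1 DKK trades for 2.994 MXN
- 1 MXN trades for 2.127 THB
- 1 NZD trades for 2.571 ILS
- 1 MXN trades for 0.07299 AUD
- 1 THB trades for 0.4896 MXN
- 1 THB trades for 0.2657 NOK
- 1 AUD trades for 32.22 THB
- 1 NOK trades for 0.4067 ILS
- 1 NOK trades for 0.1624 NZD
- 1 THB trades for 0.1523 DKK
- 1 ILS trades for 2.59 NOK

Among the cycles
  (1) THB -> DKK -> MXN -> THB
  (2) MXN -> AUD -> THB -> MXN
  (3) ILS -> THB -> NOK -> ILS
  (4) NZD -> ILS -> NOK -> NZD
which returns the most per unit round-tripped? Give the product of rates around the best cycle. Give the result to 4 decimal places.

1.1514

(1) 0.1523 × 2.994 × 2.127 = 0.96988
(2) 0.07299 × 32.22 × 0.4896 = 1.15141
(3) 10.23 × 0.2657 × 0.4067 = 1.10546
(4) 2.571 × 2.59 × 0.1624 = 1.08140
Highest is cycle (2) at 1.1514 (>1, arbitrage).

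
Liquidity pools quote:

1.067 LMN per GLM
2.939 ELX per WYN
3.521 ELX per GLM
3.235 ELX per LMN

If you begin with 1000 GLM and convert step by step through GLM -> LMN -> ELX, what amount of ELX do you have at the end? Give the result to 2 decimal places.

3451.75

1000 GLM × 1.067 = 1067 LMN
1067 LMN × 3.235 = 3451.745 ELX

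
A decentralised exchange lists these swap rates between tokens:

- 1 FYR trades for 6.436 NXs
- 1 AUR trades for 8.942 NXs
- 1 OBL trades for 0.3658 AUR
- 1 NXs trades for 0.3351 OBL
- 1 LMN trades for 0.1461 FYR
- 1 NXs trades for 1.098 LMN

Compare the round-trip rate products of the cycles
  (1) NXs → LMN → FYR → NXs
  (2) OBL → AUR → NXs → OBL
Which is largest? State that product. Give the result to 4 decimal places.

1.0961

(1) 1.098 × 0.1461 × 6.436 = 1.03245
(2) 0.3658 × 8.942 × 0.3351 = 1.09611
Highest is cycle (2) at 1.0961 (>1, arbitrage).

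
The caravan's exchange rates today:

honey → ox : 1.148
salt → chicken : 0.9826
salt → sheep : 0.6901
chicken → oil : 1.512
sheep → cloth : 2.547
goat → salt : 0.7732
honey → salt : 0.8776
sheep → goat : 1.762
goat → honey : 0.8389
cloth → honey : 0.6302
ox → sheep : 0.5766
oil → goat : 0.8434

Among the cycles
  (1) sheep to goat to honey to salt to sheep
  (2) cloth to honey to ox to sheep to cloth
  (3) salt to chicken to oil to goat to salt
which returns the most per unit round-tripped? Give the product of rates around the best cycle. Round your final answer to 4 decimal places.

1.0625

(1) 1.762 × 0.8389 × 0.8776 × 0.6901 = 0.89521
(2) 0.6302 × 1.148 × 0.5766 × 2.547 = 1.06249
(3) 0.9826 × 1.512 × 0.8434 × 0.7732 = 0.96884
Highest is cycle (2) at 1.0625 (>1, arbitrage).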